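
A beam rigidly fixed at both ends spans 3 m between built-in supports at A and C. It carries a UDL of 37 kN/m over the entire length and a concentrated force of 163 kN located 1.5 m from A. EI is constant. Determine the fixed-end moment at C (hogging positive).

Release both end moments; the primary structure is a simply-supported span AC with redundants M_A and M_C.
End rotations of the released simple span under the applied load (×1/EI):
  at A: UDL 37: wL³/(24EI) = 41.62/EI
  at C: UDL 37: wL³/(24EI) = 41.62/EI
  at A: point load 163 at a = 1.5: Pab(L + b)/(6LEI) = 91.69/EI
  at C: point load 163 at a = 1.5: Pab(L + a)/(6LEI) = 91.69/EI
  θ_A0 = 133.3/EI,  θ_C0 = 133.3/EI
Flexibility coefficients: a unit moment at one end gives L/(3EI) there and L/(6EI) at the far end, so f₁₁ = f₂₂ = 1/EI and f₁₂ = f₂₁ = 0.5/EI.
Compatibility — zero rotation at each built-in end:
  1 M_A + 0.5 M_C = 133.3
  0.5 M_A + 1 M_C = 133.3
Solving the pair gives M_A = 88.88 kN·m and M_C = 88.88 kN·m (hogging).

M_C = 88.88 kN·m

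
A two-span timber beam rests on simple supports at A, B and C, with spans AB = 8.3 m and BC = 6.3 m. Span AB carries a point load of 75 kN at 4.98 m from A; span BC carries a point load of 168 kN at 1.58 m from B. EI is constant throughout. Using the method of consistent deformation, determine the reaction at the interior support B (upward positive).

R_B = 210.8 kN

Release continuity at B by inserting a hinge; the redundant is the internal moment M_B. The primary structure is two simply-supported spans AB and BC.
End slopes at the hinge B, treating each span as simply supported:
  span AB: point load 75 at a = 4.98: Pab(L + a)/(6LEI) = 330.7/EI
  span BC: point load 168 at a = 1.58: Pab(L + b)/(6LEI) = 365.3/EI
  relative rotation θ_0 = (330.7 + 365.3)/EI = 695.9/EI
A unit hogging moment at B produces rotation L₁/(3EI) + L₂/(3EI) = 4.867/EI.
Slope continuity at B: θ_0 = M_B·4.867/EI, so M_B = 695.9/4.867 = 143 kN·m (hogging).
Span AB, ΣM about A with M_B applied at B: R_B^{AB}·8.3 = 373.5 + 143, so R_B^{AB} = 62.23 kN and R_A = 75 − 62.23 = 12.77 kN.
Span BC, ΣM about C: R_B^{BC}·6.3 = 793 + 143, so R_B^{BC} = 148.6 kN and R_C = 168 − 148.6 = 19.44 kN.
R_B = 62.23 + 148.6 = 210.8 kN.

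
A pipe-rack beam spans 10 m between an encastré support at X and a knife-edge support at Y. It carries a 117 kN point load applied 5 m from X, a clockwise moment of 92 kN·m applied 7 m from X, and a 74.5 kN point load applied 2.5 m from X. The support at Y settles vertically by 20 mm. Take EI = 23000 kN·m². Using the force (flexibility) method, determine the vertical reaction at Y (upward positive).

R_Y = 54.14 kN

Take the reaction at Y as the redundant and release it; the primary structure is a cantilever fixed at X.
Deflection at Y on the released cantilever, summing each load's contribution:
  point load 117 at a = 5: Pa²(3L − a)/(6EI) = 12188/EI
  clockwise couple 92 at a = 7: M₀a(2L − a)/(2EI) = 4186/EI
  point load 74.5 at a = 2.5: Pa²(3L − a)/(6EI) = 2134/EI
  δ_0 = 18508/EI
Flexibility coefficient — unit upward force at Y: δ_{YY} = L³/(3EI) = 333.3/EI.
With EI = 23000 kN·m²: δ_0 = 0.80468 m and δ_{YY} = 0.014493 m/kN.
Compatibility — the beam at Y must follow the support down by 0.02 m: δ_0 − R_Y·δ_{YY} = 0.02, so R_Y = (0.80468 − 0.02)/0.014493 = 54.14 kN.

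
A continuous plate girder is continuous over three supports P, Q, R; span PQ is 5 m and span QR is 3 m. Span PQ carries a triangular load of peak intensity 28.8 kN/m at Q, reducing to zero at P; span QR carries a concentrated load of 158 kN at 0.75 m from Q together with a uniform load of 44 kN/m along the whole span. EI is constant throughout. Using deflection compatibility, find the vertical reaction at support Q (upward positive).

Take M_Q as the redundant. Released structure: two simple spans PQ and QR with a hinge at Q.
End slopes at the hinge Q, treating each span as simply supported:
  span PQ: triangular load, peak 28.8: w₀L³/(45EI) = 80/EI
  span QR: point load 158 at a = 0.75: Pab(L + b)/(6LEI) = 77.77/EI
  span QR: UDL 44: wL³/(24EI) = 49.5/EI
  relative rotation θ_0 = (80 + 127.3)/EI = 207.3/EI
A unit hogging moment at Q produces rotation L₁/(3EI) + L₂/(3EI) = 2.667/EI.
Slope continuity at Q: θ_0 = M_Q·2.667/EI, so M_Q = 207.3/2.667 = 77.72 kN·m (hogging).
Span PQ, ΣM about P with M_Q applied at Q: R_Q^{PQ}·5 = 240 + 77.72, so R_Q^{PQ} = 63.54 kN and R_P = 72 − 63.54 = 8.455 kN.
Span QR, ΣM about R: R_Q^{QR}·3 = 553.5 + 77.72, so R_Q^{QR} = 210.4 kN and R_R = 290 − 210.4 = 79.59 kN.
R_Q = 63.54 + 210.4 = 274 kN.

R_Q = 274 kN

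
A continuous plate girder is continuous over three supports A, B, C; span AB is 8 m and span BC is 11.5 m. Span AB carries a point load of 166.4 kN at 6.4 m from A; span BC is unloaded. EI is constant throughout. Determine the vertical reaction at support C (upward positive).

R_C = -6.839 kN

Release continuity at B by inserting a hinge; the redundant is the internal moment M_B. The primary structure is two simply-supported spans AB and BC.
Rotations at B on the released spans (each span's end-slope, ×1/EI):
  span AB: point load 166.4 at a = 6.4: Pab(L + a)/(6LEI) = 511.2/EI
  relative rotation θ_0 = (511.2 + 0)/EI = 511.2/EI
A unit hogging moment at B produces rotation L₁/(3EI) + L₂/(3EI) = 6.5/EI.
Compatibility: M_B·(L₁+L₂)/(3EI) = θ_0, giving M_B = 78.64 kN·m (hogging).
Span BC, ΣM about C: R_B^{BC}·11.5 = 0 + 78.64, so R_B^{BC} = 6.839 kN and R_C = 0 − 6.839 = -6.839 kN.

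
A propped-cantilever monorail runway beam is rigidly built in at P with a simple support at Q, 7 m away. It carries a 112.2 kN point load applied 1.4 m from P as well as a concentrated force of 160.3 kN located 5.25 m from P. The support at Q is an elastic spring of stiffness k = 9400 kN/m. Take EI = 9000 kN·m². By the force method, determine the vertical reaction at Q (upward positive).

R_Q = 106.8 kN

Take the reaction at Q as the redundant and release it; the primary structure is a cantilever fixed at P.
Downward deflection at the released point Q due to the loads:
  point load 112.2 at a = 1.4: Pa²(3L − a)/(6EI) = 718.4/EI
  point load 160.3 at a = 5.25: Pa²(3L − a)/(6EI) = 11598/EI
  δ_0 = 12316/EI
Tip deflection under a unit load at Q: L³/(3EI) = 114.3/EI.
With EI = 9000 kN·m²: δ_0 = 1.3685 m and δ_{QQ} = 0.012704 m/kN.
Compatibility — the spring shortens by R_Q/k under the reaction it provides: δ_0 − R_Q·δ_{QQ} = R_Q/k. With 1/k = 0.000106 m/kN, R_Q = δ_0 / (δ_{QQ} + 1/k) = 1.3685 / (0.012704 + 0.000106) = 106.8 kN.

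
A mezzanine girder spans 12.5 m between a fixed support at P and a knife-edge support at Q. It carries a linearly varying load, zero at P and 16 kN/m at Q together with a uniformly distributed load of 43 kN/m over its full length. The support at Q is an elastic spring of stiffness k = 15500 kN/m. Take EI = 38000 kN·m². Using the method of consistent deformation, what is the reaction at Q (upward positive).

R_Q = 255.6 kN

Take the reaction at Q as the redundant and release it; the primary structure is a cantilever fixed at P.
Primary-structure tip deflection at Q by superposition:
  triangular load, peak 16 at the free end: 11w₀L⁴/(120EI) = 35807/EI
  UDL 43: wL⁴/(8EI) = 131226/EI
  δ_0 = 167033/EI
Tip deflection under a unit load at Q: L³/(3EI) = 651/EI.
With EI = 38000 kN·m²: δ_0 = 4.3956 m and δ_{QQ} = 0.017133 m/kN.
Compatibility — the spring shortens by R_Q/k under the reaction it provides: δ_0 − R_Q·δ_{QQ} = R_Q/k. With 1/k = 0.000065 m/kN, R_Q = δ_0 / (δ_{QQ} + 1/k) = 4.3956 / (0.017133 + 0.000065) = 255.6 kN.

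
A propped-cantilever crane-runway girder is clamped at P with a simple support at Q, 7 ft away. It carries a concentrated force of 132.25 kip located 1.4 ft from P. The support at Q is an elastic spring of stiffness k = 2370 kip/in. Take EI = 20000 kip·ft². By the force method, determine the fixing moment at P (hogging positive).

M_P = 133.6 kip·ft

Release the roller at Q. Primary structure: cantilever fixed at P.
Free-end deflection of the primary structure under the applied loading (downward +):
  point load 132.25 at a = 1.4: Pa²(3L − a)/(6EI) = 846.8/EI
Tip deflection under a unit load at Q: L³/(3EI) = 114.3/EI.
With EI = 20000 kip·ft²: δ_0 = 0.042338 ft and δ_{QQ} = 0.005717 ft/kip.
Compatibility — the spring shortens by R_Q/k under the reaction it provides: δ_0 − R_Q·δ_{QQ} = R_Q/k. With 1/k = 1/(2370×12) ft/kip = 0.000035 ft/kip, R_Q = δ_0 / (δ_{QQ} + 1/k) = 0.042338 / (0.005717 + 0.000035) = 7.361 kip.
Moment equilibrium about P: M_P = Σ(load moments about P) − R_Q·L = 185.2 − 7.361×7 = 133.6 kip·ft.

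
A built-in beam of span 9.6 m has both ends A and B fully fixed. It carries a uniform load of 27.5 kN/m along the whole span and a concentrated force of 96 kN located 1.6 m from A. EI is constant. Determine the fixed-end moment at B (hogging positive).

M_B = 232.5 kN·m

Release both end moments; the primary structure is a simply-supported span AB with redundants M_A and M_B.
Simple-span end rotations at A and B under the given loads:
  at A: UDL 27.5: wL³/(24EI) = 1014/EI
  at B: UDL 27.5: wL³/(24EI) = 1014/EI
  at A: point load 96 at a = 1.6: Pab(L + b)/(6LEI) = 375.5/EI
  at B: point load 96 at a = 1.6: Pab(L + a)/(6LEI) = 238.9/EI
  θ_A0 = 1389/EI,  θ_B0 = 1253/EI
Flexibility coefficients: a unit moment at one end gives L/(3EI) there and L/(6EI) at the far end, so f₁₁ = f₂₂ = 3.2/EI and f₁₂ = f₂₁ = 1.6/EI.
Compatibility — zero rotation at each built-in end:
  3.2 M_A + 1.6 M_B = 1389
  1.6 M_A + 3.2 M_B = 1253
Solving the pair gives M_A = 317.9 kN·m and M_B = 232.5 kN·m (hogging).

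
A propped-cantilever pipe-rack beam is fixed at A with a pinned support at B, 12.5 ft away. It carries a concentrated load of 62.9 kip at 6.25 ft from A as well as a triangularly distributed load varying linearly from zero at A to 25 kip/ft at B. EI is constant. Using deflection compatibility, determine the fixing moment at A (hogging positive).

Take the reaction at B as the redundant and release it; the primary structure is a cantilever fixed at A.
Deflection at B on the released cantilever, summing each load's contribution:
  point load 62.9 at a = 6.25: Pa²(3L − a)/(6EI) = 12797/EI
  triangular load, peak 25 at the free end: 11w₀L⁴/(120EI) = 55949/EI
  δ_0 = 68746/EI
Tip deflection under a unit load at B: L³/(3EI) = 651/EI.
The prop prevents deflection at B: R_B = δ_0/δ_{BB} = 68746/651 = 105.6 kip.
Moment equilibrium about A: M_A = Σ(load moments about A) − R_B·L = 1695 − 105.6×12.5 = 375.3 kip·ft.

M_A = 375.3 kip·ft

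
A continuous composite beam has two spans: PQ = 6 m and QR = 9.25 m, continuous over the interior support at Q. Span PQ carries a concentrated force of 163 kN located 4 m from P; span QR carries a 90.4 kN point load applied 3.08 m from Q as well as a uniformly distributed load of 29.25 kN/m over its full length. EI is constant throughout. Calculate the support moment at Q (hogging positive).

Insert a hinge at Q; M_Q is the redundant, and each span becomes simply supported.
Rotations at Q on the released spans (each span's end-slope, ×1/EI):
  span PQ: point load 163 at a = 4: Pab(L + a)/(6LEI) = 362.2/EI
  span QR: point load 90.4 at a = 3.08: Pab(L + b)/(6LEI) = 477.3/EI
  span QR: UDL 29.25: wL³/(24EI) = 964.6/EI
  relative rotation θ_0 = (362.2 + 1442)/EI = 1804/EI
A unit hogging moment at Q produces rotation L₁/(3EI) + L₂/(3EI) = 5.083/EI.
Slope continuity at Q: θ_0 = M_Q·5.083/EI, so M_Q = 1804/5.083 = 354.9 kN·m (hogging).

M_Q = 354.9 kN·m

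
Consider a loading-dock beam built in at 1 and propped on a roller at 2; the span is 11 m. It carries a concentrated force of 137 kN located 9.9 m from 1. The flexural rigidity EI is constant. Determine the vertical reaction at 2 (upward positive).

R_2 = 116.5 kN

Remove the prop at 2; the released (primary) structure is a cantilever built in at 1.
Primary-structure tip deflection at 2 by superposition:
  point load 137 at a = 9.9: Pa²(3L − a)/(6EI) = 51695/EI
Flexibility coefficient — unit upward force at 2: δ_{22} = L³/(3EI) = 443.7/EI.
The prop prevents deflection at 2: R_2 = δ_0/δ_{22} = 51695/443.7 = 116.5 kN.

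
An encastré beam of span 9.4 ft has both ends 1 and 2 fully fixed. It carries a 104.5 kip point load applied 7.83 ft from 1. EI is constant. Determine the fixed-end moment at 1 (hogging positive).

Release both end moments; the primary structure is a simply-supported span 12 with redundants M_1 and M_2.
On the primary (simply-supported) span, the end slopes from the loading are:
  at 1: point load 104.5 at a = 7.83: Pab(L + b)/(6LEI) = 249.9/EI
  at 2: point load 104.5 at a = 7.83: Pab(L + a)/(6LEI) = 392.4/EI
  θ_10 = 249.9/EI,  θ_20 = 392.4/EI
Flexibility coefficients: a unit moment at one end gives L/(3EI) there and L/(6EI) at the far end, so f₁₁ = f₂₂ = 3.133/EI and f₁₂ = f₂₁ = 1.567/EI.
Compatibility — zero rotation at each built-in end:
  3.133 M_1 + 1.567 M_2 = 249.9
  1.567 M_1 + 3.133 M_2 = 392.4
Solving the pair gives M_1 = 22.83 kip·ft and M_2 = 113.8 kip·ft (hogging).

M_1 = 22.83 kip·ft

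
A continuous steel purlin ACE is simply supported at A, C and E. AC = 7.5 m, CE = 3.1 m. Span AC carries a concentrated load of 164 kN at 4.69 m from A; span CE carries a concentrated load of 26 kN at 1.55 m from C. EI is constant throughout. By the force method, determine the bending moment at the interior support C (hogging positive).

Insert a hinge at C; M_C is the redundant, and each span becomes simply supported.
End slopes at the hinge C, treating each span as simply supported:
  span AC: point load 164 at a = 4.69: Pab(L + a)/(6LEI) = 585.5/EI
  span CE: point load 26 at a = 1.55: Pab(L + b)/(6LEI) = 15.62/EI
  relative rotation θ_0 = (585.5 + 15.62)/EI = 601.1/EI
A unit hogging moment at C produces rotation L₁/(3EI) + L₂/(3EI) = 3.533/EI.
Compatibility: M_C·(L₁+L₂)/(3EI) = θ_0, giving M_C = 170.1 kN·m (hogging).

M_C = 170.1 kN·m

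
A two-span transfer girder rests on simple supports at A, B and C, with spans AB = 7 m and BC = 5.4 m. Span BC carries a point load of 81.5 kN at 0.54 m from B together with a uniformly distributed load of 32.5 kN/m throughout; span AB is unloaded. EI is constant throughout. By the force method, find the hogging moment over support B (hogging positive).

Insert a hinge at B; M_B is the redundant, and each span becomes simply supported.
Discontinuity in slope at B on the released structure — sum the simple-span end rotations:
  span BC: point load 81.5 at a = 0.54: Pab(L + b)/(6LEI) = 67.73/EI
  span BC: UDL 32.5: wL³/(24EI) = 213.2/EI
  relative rotation θ_0 = (0 + 281)/EI = 281/EI
A unit hogging moment at B produces rotation L₁/(3EI) + L₂/(3EI) = 4.133/EI.
Slope continuity at B: θ_0 = M_B·4.133/EI, so M_B = 281/4.133 = 67.98 kN·m (hogging).

M_B = 67.98 kN·m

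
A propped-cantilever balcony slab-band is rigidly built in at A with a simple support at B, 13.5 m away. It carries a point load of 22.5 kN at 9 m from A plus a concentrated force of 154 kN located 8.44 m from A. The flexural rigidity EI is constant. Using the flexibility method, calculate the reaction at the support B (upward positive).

R_B = 83.14 kN

Release the roller at B. Primary structure: cantilever fixed at A.
Deflection at B on the released cantilever, summing each load's contribution:
  point load 22.5 at a = 9: Pa²(3L − a)/(6EI) = 9568/EI
  point load 154 at a = 8.44: Pa²(3L − a)/(6EI) = 58616/EI
  δ_0 = 68184/EI
Flexibility coefficient — unit upward force at B: δ_{BB} = L³/(3EI) = 820.1/EI.
Compatibility at B: δ_0 − R_B·δ_{BB} = 0, so R_B = 68184/820.1 = 83.14 kN.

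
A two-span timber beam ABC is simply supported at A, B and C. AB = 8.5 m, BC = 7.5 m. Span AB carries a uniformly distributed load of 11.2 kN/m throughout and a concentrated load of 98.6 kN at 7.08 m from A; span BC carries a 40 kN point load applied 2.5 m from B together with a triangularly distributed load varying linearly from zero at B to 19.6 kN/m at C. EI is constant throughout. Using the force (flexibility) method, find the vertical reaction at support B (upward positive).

R_B = 222.7 kN

Release continuity at B by inserting a hinge; the redundant is the internal moment M_B. The primary structure is two simply-supported spans AB and BC.
Rotations at B on the released spans (each span's end-slope, ×1/EI):
  span AB: UDL 11.2: wL³/(24EI) = 286.6/EI
  span AB: point load 98.6 at a = 7.08: Pab(L + a)/(6LEI) = 302.8/EI
  span BC: point load 40 at a = 2.5: Pab(L + b)/(6LEI) = 138.9/EI
  span BC: triangular load, peak 19.6: 7w₀L³/(360EI) = 160.8/EI
  relative rotation θ_0 = (589.4 + 299.7)/EI = 889.1/EI
A unit hogging moment at B produces rotation L₁/(3EI) + L₂/(3EI) = 5.333/EI.
Compatibility: M_B·(L₁+L₂)/(3EI) = θ_0, giving M_B = 166.7 kN·m (hogging).
Span AB, ΣM about A with M_B applied at B: R_B^{AB}·8.5 = 1103 + 166.7, so R_B^{AB} = 149.3 kN and R_A = 193.8 − 149.3 = 44.46 kN.
Span BC, ΣM about C: R_B^{BC}·7.5 = 383.8 + 166.7, so R_B^{BC} = 73.39 kN and R_C = 113.5 − 73.39 = 40.11 kN.
R_B = 149.3 + 73.39 = 222.7 kN.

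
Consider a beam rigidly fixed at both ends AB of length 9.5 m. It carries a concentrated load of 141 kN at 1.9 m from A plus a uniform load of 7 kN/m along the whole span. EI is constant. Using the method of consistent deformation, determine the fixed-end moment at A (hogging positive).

M_A = 224.1 kN·m

Take the two fixed-end moments M_A, M_B as redundants; the released structure is the simple span AB.
End rotations of the released simple span under the applied load (×1/EI):
  at A: point load 141 at a = 1.9: Pab(L + b)/(6LEI) = 610.8/EI
  at B: point load 141 at a = 1.9: Pab(L + a)/(6LEI) = 407.2/EI
  at A: UDL 7: wL³/(24EI) = 250.1/EI
  at B: UDL 7: wL³/(24EI) = 250.1/EI
  θ_A0 = 860.9/EI,  θ_B0 = 657.3/EI
Flexibility coefficients: a unit moment at one end gives L/(3EI) there and L/(6EI) at the far end, so f₁₁ = f₂₂ = 3.167/EI and f₁₂ = f₂₁ = 1.583/EI.
Compatibility — zero rotation at each built-in end:
  3.167 M_A + 1.583 M_B = 860.9
  1.583 M_A + 3.167 M_B = 657.3
Solving the pair gives M_A = 224.1 kN·m and M_B = 95.51 kN·m (hogging).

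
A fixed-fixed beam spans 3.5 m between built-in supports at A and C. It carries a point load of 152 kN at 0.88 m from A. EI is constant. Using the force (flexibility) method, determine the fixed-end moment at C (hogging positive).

M_C = 25.18 kN·m

Release both end moments; the primary structure is a simply-supported span AC with redundants M_A and M_C.
Simple-span end rotations at A and C under the given loads:
  at A: point load 152 at a = 0.88: Pab(L + b)/(6LEI) = 102.1/EI
  at C: point load 152 at a = 0.88: Pab(L + a)/(6LEI) = 73.09/EI
  θ_A0 = 102.1/EI,  θ_C0 = 73.09/EI
Flexibility coefficients: a unit moment at one end gives L/(3EI) there and L/(6EI) at the far end, so f₁₁ = f₂₂ = 1.167/EI and f₁₂ = f₂₁ = 0.5833/EI.
Compatibility — zero rotation at each built-in end:
  1.167 M_A + 0.5833 M_C = 102.1
  0.5833 M_A + 1.167 M_C = 73.09
Solving the pair gives M_A = 74.95 kN·m and M_C = 25.18 kN·m (hogging).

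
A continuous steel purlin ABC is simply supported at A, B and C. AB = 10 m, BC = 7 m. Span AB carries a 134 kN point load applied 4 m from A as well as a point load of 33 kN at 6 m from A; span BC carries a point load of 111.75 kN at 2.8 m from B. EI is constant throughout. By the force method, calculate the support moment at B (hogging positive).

M_B = 231.5 kN·m

Release continuity at B by inserting a hinge; the redundant is the internal moment M_B. The primary structure is two simply-supported spans AB and BC.
Rotations at B on the released spans (each span's end-slope, ×1/EI):
  span AB: point load 134 at a = 4: Pab(L + a)/(6LEI) = 750.4/EI
  span AB: point load 33 at a = 6: Pab(L + a)/(6LEI) = 211.2/EI
  span BC: point load 111.75 at a = 2.8: Pab(L + b)/(6LEI) = 350.4/EI
  relative rotation θ_0 = (961.6 + 350.4)/EI = 1312/EI
A unit hogging moment at B produces rotation L₁/(3EI) + L₂/(3EI) = 5.667/EI.
Compatibility: M_B·(L₁+L₂)/(3EI) = θ_0, giving M_B = 231.5 kN·m (hogging).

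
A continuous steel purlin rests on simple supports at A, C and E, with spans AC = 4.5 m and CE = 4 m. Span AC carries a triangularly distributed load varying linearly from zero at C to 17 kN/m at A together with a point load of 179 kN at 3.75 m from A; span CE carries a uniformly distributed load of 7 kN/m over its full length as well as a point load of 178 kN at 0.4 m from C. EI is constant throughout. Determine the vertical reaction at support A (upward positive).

R_A = 33.08 kN

Insert a hinge at C; M_C is the redundant, and each span becomes simply supported.
Rotations at C on the released spans (each span's end-slope, ×1/EI):
  span AC: triangular load, peak 17: 7w₀L³/(360EI) = 30.12/EI
  span AC: point load 179 at a = 3.75: Pab(L + a)/(6LEI) = 153.8/EI
  span CE: UDL 7: wL³/(24EI) = 18.67/EI
  span CE: point load 178 at a = 0.4: Pab(L + b)/(6LEI) = 81.17/EI
  relative rotation θ_0 = (183.9 + 99.83)/EI = 283.8/EI
A unit hogging moment at C produces rotation L₁/(3EI) + L₂/(3EI) = 2.833/EI.
Compatibility: M_C·(L₁+L₂)/(3EI) = θ_0, giving M_C = 100.2 kN·m (hogging).
Span AC, ΣM about A with M_C applied at C: R_C^{AC}·4.5 = 728.6 + 100.2, so R_C^{AC} = 184.2 kN and R_A = 217.2 − 184.2 = 33.08 kN.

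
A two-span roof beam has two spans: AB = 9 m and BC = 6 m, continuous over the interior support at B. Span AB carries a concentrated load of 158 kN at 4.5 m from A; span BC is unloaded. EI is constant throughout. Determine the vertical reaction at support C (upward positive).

Insert a hinge at B; M_B is the redundant, and each span becomes simply supported.
End slopes at the hinge B, treating each span as simply supported:
  span AB: point load 158 at a = 4.5: Pab(L + a)/(6LEI) = 799.9/EI
  relative rotation θ_0 = (799.9 + 0)/EI = 799.9/EI
A unit hogging moment at B produces rotation L₁/(3EI) + L₂/(3EI) = 5/EI.
Compatibility: M_B·(L₁+L₂)/(3EI) = θ_0, giving M_B = 160 kN·m (hogging).
Span BC, ΣM about C: R_B^{BC}·6 = 0 + 160, so R_B^{BC} = 26.66 kN and R_C = 0 − 26.66 = -26.66 kN.

R_C = -26.66 kN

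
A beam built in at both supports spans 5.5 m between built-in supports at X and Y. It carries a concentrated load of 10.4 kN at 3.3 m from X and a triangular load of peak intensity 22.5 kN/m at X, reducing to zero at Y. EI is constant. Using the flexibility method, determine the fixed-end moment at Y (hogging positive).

Take the two fixed-end moments M_X, M_Y as redundants; the released structure is the simple span XY.
Simple-span end rotations at X and Y under the given loads:
  at X: point load 10.4 at a = 3.3: Pab(L + b)/(6LEI) = 17.62/EI
  at Y: point load 10.4 at a = 3.3: Pab(L + a)/(6LEI) = 20.13/EI
  at X: triangular load, peak 22.5: w₀L³/(45EI) = 83.19/EI
  at Y: triangular load, peak 22.5: 7w₀L³/(360EI) = 72.79/EI
  θ_X0 = 100.8/EI,  θ_Y0 = 92.92/EI
Flexibility coefficients: a unit moment at one end gives L/(3EI) there and L/(6EI) at the far end, so f₁₁ = f₂₂ = 1.833/EI and f₁₂ = f₂₁ = 0.9167/EI.
Compatibility — zero rotation at each built-in end:
  1.833 M_X + 0.9167 M_Y = 100.8
  0.9167 M_X + 1.833 M_Y = 92.92
Solving the pair gives M_X = 39.52 kN·m and M_Y = 30.92 kN·m (hogging).

M_Y = 30.92 kN·m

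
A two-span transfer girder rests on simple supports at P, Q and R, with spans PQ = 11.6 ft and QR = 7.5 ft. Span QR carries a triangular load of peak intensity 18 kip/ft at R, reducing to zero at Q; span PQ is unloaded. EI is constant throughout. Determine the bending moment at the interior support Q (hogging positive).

M_Q = 23.19 kip·ft

Insert a hinge at Q; M_Q is the redundant, and each span becomes simply supported.
Discontinuity in slope at Q on the released structure — sum the simple-span end rotations:
  span QR: triangular load, peak 18: 7w₀L³/(360EI) = 147.7/EI
  relative rotation θ_0 = (0 + 147.7)/EI = 147.7/EI
A unit hogging moment at Q produces rotation L₁/(3EI) + L₂/(3EI) = 6.367/EI.
Slope continuity at Q: θ_0 = M_Q·6.367/EI, so M_Q = 147.7/6.367 = 23.19 kip·ft (hogging).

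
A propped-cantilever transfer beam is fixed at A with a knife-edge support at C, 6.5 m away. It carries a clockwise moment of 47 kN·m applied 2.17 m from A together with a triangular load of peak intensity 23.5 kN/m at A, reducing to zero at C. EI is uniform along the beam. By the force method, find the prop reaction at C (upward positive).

R_C = 21.31 kN

Choose R_C as the redundant. The primary structure is the cantilever fixed at A.
Primary-structure tip deflection at C by superposition:
  clockwise couple 47 at a = 2.17: M₀a(2L − a)/(2EI) = 552.3/EI
  triangular load, peak 23.5 at the fixed end: w₀L⁴/(30EI) = 1398/EI
  δ_0 = 1951/EI
Tip deflection under a unit load at C: L³/(3EI) = 91.54/EI.
The prop prevents deflection at C: R_C = δ_0/δ_{CC} = 1951/91.54 = 21.31 kN.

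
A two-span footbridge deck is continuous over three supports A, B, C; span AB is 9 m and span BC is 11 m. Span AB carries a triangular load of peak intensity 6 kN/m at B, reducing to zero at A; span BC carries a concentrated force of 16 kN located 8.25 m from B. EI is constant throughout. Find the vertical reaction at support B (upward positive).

Insert a hinge at B; M_B is the redundant, and each span becomes simply supported.
Discontinuity in slope at B on the released structure — sum the simple-span end rotations:
  span AB: triangular load, peak 6: w₀L³/(45EI) = 97.2/EI
  span BC: point load 16 at a = 8.25: Pab(L + b)/(6LEI) = 75.62/EI
  relative rotation θ_0 = (97.2 + 75.62)/EI = 172.8/EI
A unit hogging moment at B produces rotation L₁/(3EI) + L₂/(3EI) = 6.667/EI.
Compatibility: M_B·(L₁+L₂)/(3EI) = θ_0, giving M_B = 25.92 kN·m (hogging).
Span AB, ΣM about A with M_B applied at B: R_B^{AB}·9 = 162 + 25.92, so R_B^{AB} = 20.88 kN and R_A = 27 − 20.88 = 6.12 kN.
Span BC, ΣM about C: R_B^{BC}·11 = 44 + 25.92, so R_B^{BC} = 6.357 kN and R_C = 16 − 6.357 = 9.643 kN.
R_B = 20.88 + 6.357 = 27.24 kN.

R_B = 27.24 kN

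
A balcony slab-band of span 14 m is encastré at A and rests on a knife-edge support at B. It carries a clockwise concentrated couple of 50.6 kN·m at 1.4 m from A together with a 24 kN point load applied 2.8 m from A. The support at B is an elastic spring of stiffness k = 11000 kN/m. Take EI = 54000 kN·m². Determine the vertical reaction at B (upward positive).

R_B = 2.361 kN

Choose R_B as the redundant. The primary structure is the cantilever fixed at A.
Primary-structure tip deflection at B by superposition:
  clockwise couple 50.6 at a = 1.4: M₀a(2L − a)/(2EI) = 942.2/EI
  point load 24 at a = 2.8: Pa²(3L − a)/(6EI) = 1229/EI
  δ_0 = 2171/EI
Tip deflection under a unit load at B: L³/(3EI) = 914.7/EI.
With EI = 54000 kN·m²: δ_0 = 0.040213 m and δ_{BB} = 0.016938 m/kN.
Compatibility — the spring shortens by R_B/k under the reaction it provides: δ_0 − R_B·δ_{BB} = R_B/k. With 1/k = 0.000091 m/kN, R_B = δ_0 / (δ_{BB} + 1/k) = 0.040213 / (0.016938 + 0.000091) = 2.361 kN.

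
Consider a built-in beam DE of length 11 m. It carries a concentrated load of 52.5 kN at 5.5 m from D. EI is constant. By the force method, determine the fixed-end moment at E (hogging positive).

Release both end moments; the primary structure is a simply-supported span DE with redundants M_D and M_E.
Simple-span end rotations at D and E under the given loads:
  at D: point load 52.5 at a = 5.5: Pab(L + b)/(6LEI) = 397/EI
  at E: point load 52.5 at a = 5.5: Pab(L + a)/(6LEI) = 397/EI
  θ_D0 = 397/EI,  θ_E0 = 397/EI
Flexibility coefficients: a unit moment at one end gives L/(3EI) there and L/(6EI) at the far end, so f₁₁ = f₂₂ = 3.667/EI and f₁₂ = f₂₁ = 1.833/EI.
Compatibility — zero rotation at each built-in end:
  3.667 M_D + 1.833 M_E = 397
  1.833 M_D + 3.667 M_E = 397
Solving the pair gives M_D = 72.19 kN·m and M_E = 72.19 kN·m (hogging).

M_E = 72.19 kN·m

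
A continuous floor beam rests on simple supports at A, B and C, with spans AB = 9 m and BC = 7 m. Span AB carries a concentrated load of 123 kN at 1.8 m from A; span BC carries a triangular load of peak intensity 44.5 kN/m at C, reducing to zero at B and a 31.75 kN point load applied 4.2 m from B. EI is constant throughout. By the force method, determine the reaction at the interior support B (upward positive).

Insert a hinge at B; M_B is the redundant, and each span becomes simply supported.
Discontinuity in slope at B on the released structure — sum the simple-span end rotations:
  span AB: point load 123 at a = 1.8: Pab(L + a)/(6LEI) = 318.8/EI
  span BC: triangular load, peak 44.5: 7w₀L³/(360EI) = 296.8/EI
  span BC: point load 31.75 at a = 4.2: Pab(L + b)/(6LEI) = 87.12/EI
  relative rotation θ_0 = (318.8 + 383.9)/EI = 702.7/EI
A unit hogging moment at B produces rotation L₁/(3EI) + L₂/(3EI) = 5.333/EI.
Compatibility: M_B·(L₁+L₂)/(3EI) = θ_0, giving M_B = 131.8 kN·m (hogging).
Span AB, ΣM about A with M_B applied at B: R_B^{AB}·9 = 221.4 + 131.8, so R_B^{AB} = 39.24 kN and R_A = 123 − 39.24 = 83.76 kN.
Span BC, ΣM about C: R_B^{BC}·7 = 452.3 + 131.8, so R_B^{BC} = 83.44 kN and R_C = 187.5 − 83.44 = 104.1 kN.
R_B = 39.24 + 83.44 = 122.7 kN.

R_B = 122.7 kN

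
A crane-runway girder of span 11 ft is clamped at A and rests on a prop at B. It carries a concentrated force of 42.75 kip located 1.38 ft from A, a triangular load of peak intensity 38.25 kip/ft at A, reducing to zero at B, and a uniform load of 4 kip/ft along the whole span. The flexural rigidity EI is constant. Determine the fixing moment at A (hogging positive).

Choose R_B as the redundant. The primary structure is the cantilever fixed at A.
Deflection at B on the released cantilever, summing each load's contribution:
  point load 42.75 at a = 1.38: Pa²(3L − a)/(6EI) = 429/EI
  triangular load, peak 38.25 at the fixed end: w₀L⁴/(30EI) = 18667/EI
  UDL 4: wL⁴/(8EI) = 7320/EI
  δ_0 = 26417/EI
Tip deflection under a unit load at B: L³/(3EI) = 443.7/EI.
Compatibility at B: δ_0 − R_B·δ_{BB} = 0, so R_B = 26417/443.7 = 59.54 kip.
Moment equilibrium about A: M_A = Σ(load moments about A) − R_B·L = 1072 − 59.54×11 = 417.4 kip·ft.

M_A = 417.4 kip·ft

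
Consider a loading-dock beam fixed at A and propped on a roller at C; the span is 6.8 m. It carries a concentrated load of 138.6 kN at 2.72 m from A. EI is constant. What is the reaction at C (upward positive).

R_C = 28.83 kN

Remove the prop at C; the released (primary) structure is a cantilever built in at A.
Deflection at C on the released cantilever, summing each load's contribution:
  point load 138.6 at a = 2.72: Pa²(3L − a)/(6EI) = 3022/EI
Flexibility coefficient — unit upward force at C: δ_{CC} = L³/(3EI) = 104.8/EI.
The prop prevents deflection at C: R_C = δ_0/δ_{CC} = 3022/104.8 = 28.83 kN.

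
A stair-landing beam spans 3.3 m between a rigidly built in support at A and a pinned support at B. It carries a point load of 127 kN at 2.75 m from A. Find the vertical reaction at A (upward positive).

Choose R_B as the redundant. The primary structure is the cantilever fixed at A.
Free-end deflection of the primary structure under the applied loading (downward +):
  point load 127 at a = 2.75: Pa²(3L − a)/(6EI) = 1145/EI
Tip deflection under a unit load at B: L³/(3EI) = 11.98/EI.
The prop prevents deflection at B: R_B = δ_0/δ_{BB} = 1145/11.98 = 95.54 kN.
Vertical equilibrium: R_A = ΣP − R_B = 127 − 95.54 = 31.46 kN.

R_A = 31.46 kN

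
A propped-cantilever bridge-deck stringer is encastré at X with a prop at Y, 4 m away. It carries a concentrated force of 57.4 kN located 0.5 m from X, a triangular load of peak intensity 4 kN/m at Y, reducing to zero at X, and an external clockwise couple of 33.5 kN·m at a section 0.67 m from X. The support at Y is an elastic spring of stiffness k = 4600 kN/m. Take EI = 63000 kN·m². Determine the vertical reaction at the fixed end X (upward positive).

R_X = 59.59 kN

Choose R_Y as the redundant. The primary structure is the cantilever fixed at X.
Downward deflection at the released point Y due to the loads:
  point load 57.4 at a = 0.5: Pa²(3L − a)/(6EI) = 27.5/EI
  triangular load, peak 4 at the free end: 11w₀L⁴/(120EI) = 93.87/EI
  clockwise couple 33.5 at a = 0.67: M₀a(2L − a)/(2EI) = 82.26/EI
  δ_0 = 203.6/EI
Tip deflection under a unit load at Y: L³/(3EI) = 21.33/EI.
With EI = 63000 kN·m²: δ_0 = 0.003232 m and δ_{YY} = 0.000339 m/kN.
Compatibility — the spring shortens by R_Y/k under the reaction it provides: δ_0 − R_Y·δ_{YY} = R_Y/k. With 1/k = 0.000217 m/kN, R_Y = δ_0 / (δ_{YY} + 1/k) = 0.003232 / (0.000339 + 0.000217) = 5.813 kN.
Vertical equilibrium: R_X = ΣP − R_Y = 65.4 − 5.813 = 59.59 kN.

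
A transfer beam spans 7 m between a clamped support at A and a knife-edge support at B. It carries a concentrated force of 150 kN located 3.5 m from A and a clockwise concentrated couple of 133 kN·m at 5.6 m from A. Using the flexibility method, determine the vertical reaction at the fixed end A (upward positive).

Release the roller at B. Primary structure: cantilever fixed at A.
Deflection at B on the released cantilever, summing each load's contribution:
  point load 150 at a = 3.5: Pa²(3L − a)/(6EI) = 5359/EI
  clockwise couple 133 at a = 5.6: M₀a(2L − a)/(2EI) = 3128/EI
  δ_0 = 8488/EI
Tip deflection under a unit load at B: L³/(3EI) = 114.3/EI.
The prop prevents deflection at B: R_B = δ_0/δ_{BB} = 8488/114.3 = 74.23 kN.
Vertical equilibrium: R_A = ΣP − R_B = 150 − 74.23 = 75.77 kN.

R_A = 75.77 kN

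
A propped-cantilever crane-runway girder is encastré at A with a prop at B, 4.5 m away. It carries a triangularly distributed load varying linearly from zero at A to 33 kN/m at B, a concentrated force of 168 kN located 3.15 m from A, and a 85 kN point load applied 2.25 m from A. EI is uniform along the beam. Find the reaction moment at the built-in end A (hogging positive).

M_A = 213.9 kN·m

Take the reaction at B as the redundant and release it; the primary structure is a cantilever fixed at A.
Downward deflection at the released point B due to the loads:
  triangular load, peak 33 at the free end: 11w₀L⁴/(120EI) = 1240/EI
  point load 168 at a = 3.15: Pa²(3L − a)/(6EI) = 2876/EI
  point load 85 at a = 2.25: Pa²(3L − a)/(6EI) = 806.8/EI
  δ_0 = 4923/EI
Flexibility coefficient — unit upward force at B: δ_{BB} = L³/(3EI) = 30.38/EI.
Compatibility at B: δ_0 − R_B·δ_{BB} = 0, so R_B = 4923/30.38 = 162.1 kN.
Moment equilibrium about A: M_A = Σ(load moments about A) − R_B·L = 943.2 − 162.1×4.5 = 213.9 kN·m.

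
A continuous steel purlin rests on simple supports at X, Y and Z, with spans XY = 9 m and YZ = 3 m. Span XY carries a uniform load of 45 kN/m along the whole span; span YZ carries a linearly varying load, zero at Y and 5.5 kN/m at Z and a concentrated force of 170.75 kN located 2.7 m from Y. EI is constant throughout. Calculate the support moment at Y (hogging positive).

Insert a hinge at Y; M_Y is the redundant, and each span becomes simply supported.
Discontinuity in slope at Y on the released structure — sum the simple-span end rotations:
  span XY: UDL 45: wL³/(24EI) = 1367/EI
  span YZ: triangular load, peak 5.5: 7w₀L³/(360EI) = 2.888/EI
  span YZ: point load 170.75 at a = 2.7: Pab(L + b)/(6LEI) = 25.36/EI
  relative rotation θ_0 = (1367 + 28.24)/EI = 1395/EI
A unit hogging moment at Y produces rotation L₁/(3EI) + L₂/(3EI) = 4/EI.
Slope continuity at Y: θ_0 = M_Y·4/EI, so M_Y = 1395/4 = 348.8 kN·m (hogging).

M_Y = 348.8 kN·m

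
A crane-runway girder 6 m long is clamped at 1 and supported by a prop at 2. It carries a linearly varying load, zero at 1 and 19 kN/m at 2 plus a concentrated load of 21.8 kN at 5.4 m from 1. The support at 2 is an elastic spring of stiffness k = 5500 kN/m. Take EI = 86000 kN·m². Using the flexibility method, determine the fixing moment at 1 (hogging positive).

Choose R_2 as the redundant. The primary structure is the cantilever fixed at 1.
Downward deflection at the released point 2 due to the loads:
  triangular load, peak 19 at the free end: 11w₀L⁴/(120EI) = 2257/EI
  point load 21.8 at a = 5.4: Pa²(3L − a)/(6EI) = 1335/EI
  δ_0 = 3592/EI
Flexibility coefficient — unit upward force at 2: δ_{22} = L³/(3EI) = 72/EI.
With EI = 86000 kN·m²: δ_0 = 0.041769 m and δ_{22} = 0.000837 m/kN.
Compatibility — the spring shortens by R_2/k under the reaction it provides: δ_0 − R_2·δ_{22} = R_2/k. With 1/k = 0.000182 m/kN, R_2 = δ_0 / (δ_{22} + 1/k) = 0.041769 / (0.000837 + 0.000182) = 40.99 kN.
Moment equilibrium about 1: M_1 = Σ(load moments about 1) − R_2·L = 345.7 − 40.99×6 = 99.78 kN·m.

M_1 = 99.78 kN·m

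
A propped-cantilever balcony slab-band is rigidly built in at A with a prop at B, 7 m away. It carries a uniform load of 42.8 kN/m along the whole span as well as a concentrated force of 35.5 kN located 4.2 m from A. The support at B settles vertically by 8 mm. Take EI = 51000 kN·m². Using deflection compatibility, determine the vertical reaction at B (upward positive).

R_B = 124.1 kN

Choose R_B as the redundant. The primary structure is the cantilever fixed at A.
Deflection at B on the released cantilever, summing each load's contribution:
  UDL 42.8: wL⁴/(8EI) = 12845/EI
  point load 35.5 at a = 4.2: Pa²(3L − a)/(6EI) = 1753/EI
  δ_0 = 14599/EI
Tip deflection under a unit load at B: L³/(3EI) = 114.3/EI.
With EI = 51000 kN·m²: δ_0 = 0.28625 m and δ_{BB} = 0.002242 m/kN.
Compatibility — the beam at B must follow the support down by 0.008 m: δ_0 − R_B·δ_{BB} = 0.008, so R_B = (0.28625 − 0.008)/0.002242 = 124.1 kN.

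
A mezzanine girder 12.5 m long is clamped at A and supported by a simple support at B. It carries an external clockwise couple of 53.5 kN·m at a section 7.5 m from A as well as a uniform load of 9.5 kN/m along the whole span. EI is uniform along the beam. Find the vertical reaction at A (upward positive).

Release the roller at B. Primary structure: cantilever fixed at A.
Primary-structure tip deflection at B by superposition:
  clockwise couple 53.5 at a = 7.5: M₀a(2L − a)/(2EI) = 3511/EI
  UDL 9.5: wL⁴/(8EI) = 28992/EI
  δ_0 = 32503/EI
Tip deflection under a unit load at B: L³/(3EI) = 651/EI.
The prop prevents deflection at B: R_B = δ_0/δ_{BB} = 32503/651 = 49.92 kN.
Vertical equilibrium: R_A = ΣP − R_B = 118.8 − 49.92 = 68.83 kN.

R_A = 68.83 kN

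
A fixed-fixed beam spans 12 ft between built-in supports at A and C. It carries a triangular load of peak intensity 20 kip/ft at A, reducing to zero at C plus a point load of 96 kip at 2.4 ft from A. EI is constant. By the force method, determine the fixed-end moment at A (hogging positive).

Take the two fixed-end moments M_A, M_C as redundants; the released structure is the simple span AC.
End rotations of the released simple span under the applied load (×1/EI):
  at A: triangular load, peak 20: w₀L³/(45EI) = 768/EI
  at C: triangular load, peak 20: 7w₀L³/(360EI) = 672/EI
  at A: point load 96 at a = 2.4: Pab(L + b)/(6LEI) = 663.6/EI
  at C: point load 96 at a = 2.4: Pab(L + a)/(6LEI) = 442.4/EI
  θ_A0 = 1432/EI,  θ_C0 = 1114/EI
Flexibility coefficients: a unit moment at one end gives L/(3EI) there and L/(6EI) at the far end, so f₁₁ = f₂₂ = 4/EI and f₁₂ = f₂₁ = 2/EI.
Compatibility — zero rotation at each built-in end:
  4 M_A + 2 M_C = 1432
  2 M_A + 4 M_C = 1114
Solving the pair gives M_A = 291.5 kip·ft and M_C = 132.9 kip·ft (hogging).

M_A = 291.5 kip·ft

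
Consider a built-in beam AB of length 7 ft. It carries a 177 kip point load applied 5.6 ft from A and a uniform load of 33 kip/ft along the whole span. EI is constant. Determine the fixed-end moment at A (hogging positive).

Release both end moments; the primary structure is a simply-supported span AB with redundants M_A and M_B.
Simple-span end rotations at A and B under the given loads:
  at A: point load 177 at a = 5.6: Pab(L + b)/(6LEI) = 277.5/EI
  at B: point load 177 at a = 5.6: Pab(L + a)/(6LEI) = 416.3/EI
  at A: UDL 33: wL³/(24EI) = 471.6/EI
  at B: UDL 33: wL³/(24EI) = 471.6/EI
  θ_A0 = 749.2/EI,  θ_B0 = 887.9/EI
Flexibility coefficients: a unit moment at one end gives L/(3EI) there and L/(6EI) at the far end, so f₁₁ = f₂₂ = 2.333/EI and f₁₂ = f₂₁ = 1.167/EI.
Compatibility — zero rotation at each built-in end:
  2.333 M_A + 1.167 M_B = 749.2
  1.167 M_A + 2.333 M_B = 887.9
Solving the pair gives M_A = 174.4 kip·ft and M_B = 293.3 kip·ft (hogging).

M_A = 174.4 kip·ft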